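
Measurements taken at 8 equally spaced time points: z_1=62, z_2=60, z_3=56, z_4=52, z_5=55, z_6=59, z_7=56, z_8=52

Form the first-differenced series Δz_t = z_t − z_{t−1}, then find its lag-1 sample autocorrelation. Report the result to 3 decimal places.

First differences Δz: -2, -4, -4, 3, 4, -3, -4
Mean of differences = -1.4286
Numerator Σ(Δz_t−Δz̄)(Δz_{t+1}−Δz̄) = 16.2449
Denominator Σ(Δz_t−Δz̄)² = 71.7143
r_1(Δz) = 16.2449 / 71.7143 = 0.227

0.227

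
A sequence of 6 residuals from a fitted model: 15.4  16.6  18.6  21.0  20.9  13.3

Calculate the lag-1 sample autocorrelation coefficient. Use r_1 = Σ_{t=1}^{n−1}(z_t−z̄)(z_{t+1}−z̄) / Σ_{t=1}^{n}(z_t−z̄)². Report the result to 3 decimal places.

0.029

Mean z̄ = (15.4 + 16.6 + 18.6 + 21.0 + 20.9 + 13.3)/6 = 17.6333
Deviations from mean: -2.2333, -1.0333, 0.9667, 3.3667, 3.2667, -4.3333
Numerator Σ_{t=1}^{5}(z_t−z̄)(z_{t+1}−z̄) = 1.4056
Denominator Σ(z_t−z̄)² = 47.7733
r_1 = 1.4056 / 47.7733 = 0.029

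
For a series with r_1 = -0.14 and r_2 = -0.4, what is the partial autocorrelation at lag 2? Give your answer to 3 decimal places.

-0.428

φ_{22} = (r_2 − r_1²) / (1 − r_1²)
r_1² = (-0.14)² = 0.0196
Numerator = -0.4 − 0.0196 = -0.4196; denominator = 1 − 0.0196 = 0.9804
φ_{22} = -0.4196 / 0.9804 = -0.428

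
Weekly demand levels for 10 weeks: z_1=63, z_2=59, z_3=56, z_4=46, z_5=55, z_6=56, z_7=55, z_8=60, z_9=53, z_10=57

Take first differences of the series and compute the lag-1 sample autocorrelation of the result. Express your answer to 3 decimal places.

First differences Δz: -4, -3, -10, 9, 1, -1, 5, -7, 4
Mean of differences = -0.6667
Numerator Σ(Δz_t−Δz̄)(Δz_{t+1}−Δz̄) = -112.4444
Denominator Σ(Δz_t−Δz̄)² = 294.0000
r_1(Δz) = -112.4444 / 294.0000 = -0.382

-0.382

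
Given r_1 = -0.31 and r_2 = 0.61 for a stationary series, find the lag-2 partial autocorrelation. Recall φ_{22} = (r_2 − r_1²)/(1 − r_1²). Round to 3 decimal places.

0.569

φ_{22} = (r_2 − r_1²) / (1 − r_1²)
r_1² = (-0.31)² = 0.0961
Numerator = 0.61 − 0.0961 = 0.5139; denominator = 1 − 0.0961 = 0.9039
φ_{22} = 0.5139 / 0.9039 = 0.569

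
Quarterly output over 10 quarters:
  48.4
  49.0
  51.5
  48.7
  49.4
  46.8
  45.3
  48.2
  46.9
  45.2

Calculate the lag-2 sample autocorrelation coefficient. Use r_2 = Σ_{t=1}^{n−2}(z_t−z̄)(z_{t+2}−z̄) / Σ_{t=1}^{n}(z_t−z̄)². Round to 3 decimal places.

0.138

Mean z̄ = (48.4 + 49.0 + 51.5 + 48.7 + 49.4 + 46.8 + 45.3 + 48.2 + 46.9 + 45.2)/10 = 47.9400
Numerator Σ_{t=1}^{8}(z_t−z̄)(z_{t+2}−z̄) = 4.6568
Denominator Σ(z_t−z̄)² = 33.6440
r_2 = 4.6568 / 33.6440 = 0.138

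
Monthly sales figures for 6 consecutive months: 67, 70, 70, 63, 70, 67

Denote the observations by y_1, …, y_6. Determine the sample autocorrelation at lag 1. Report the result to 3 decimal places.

Mean ȳ = (67 + 70 + 70 + 63 + 70 + 67)/6 = 67.8333
Σ(y_t−ȳ)(y_{t+1}−ȳ) = (-1.8056) + (4.6944) + (-10.4722) + (-10.4722) + (-1.8056) = -19.8611
Denominator Σ(y_t−ȳ)² = 38.8333
r_1 = -19.8611 / 38.8333 = -0.511

-0.511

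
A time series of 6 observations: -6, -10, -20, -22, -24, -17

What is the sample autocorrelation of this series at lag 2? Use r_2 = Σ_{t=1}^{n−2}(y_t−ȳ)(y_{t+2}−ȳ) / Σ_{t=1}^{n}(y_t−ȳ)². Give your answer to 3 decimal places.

Mean ȳ = (-6 − 10 − 20 − 22 − 24 − 17)/6 = -16.5000
Deviations from mean: 10.5000, 6.5000, -3.5000, -5.5000, -7.5000, -0.5000
Σ(y_t−ȳ)(y_{t+2}−ȳ) = (-36.7500) + (-35.7500) + (26.2500) + (2.7500) = -43.5000
Denominator Σ(y_t−ȳ)² = 251.5000
r_2 = -43.5000 / 251.5000 = -0.173

-0.173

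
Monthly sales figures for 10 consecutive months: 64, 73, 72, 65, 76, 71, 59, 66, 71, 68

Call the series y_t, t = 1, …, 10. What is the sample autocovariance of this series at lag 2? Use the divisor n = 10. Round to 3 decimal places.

Mean ȳ = (64 + 73 + 72 + 65 + 76 + 71 + 59 + 66 + 71 + 68)/10 = 68.5000
Σ_{t=1}^{8}(y_t−ȳ)(y_{t+2}−ȳ) = -114.0000
γ_2 = -114.0000 / 10 = -11.400

-11.400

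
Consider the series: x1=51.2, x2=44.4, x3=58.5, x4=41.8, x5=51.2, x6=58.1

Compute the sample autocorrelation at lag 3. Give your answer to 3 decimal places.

0.213

Mean x̄ = (51.2 + 44.4 + 58.5 + 41.8 + 51.2 + 58.1)/6 = 50.8667
Deviations from mean: 0.3333, -6.4667, 7.6333, -9.0667, 0.3333, 7.2333
Σ(x_t−x̄)(x_{t+3}−x̄) = (-3.0222) + (-2.1556) + (55.2144) = 50.0367
Denominator Σ(x_t−x̄)² = 234.8333
r_3 = 50.0367 / 234.8333 = 0.213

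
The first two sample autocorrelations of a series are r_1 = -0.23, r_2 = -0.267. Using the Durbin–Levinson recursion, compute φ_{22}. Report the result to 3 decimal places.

-0.338

φ_{22} = (r_2 − r_1²) / (1 − r_1²)
r_1² = (-0.23)² = 0.0529
Numerator = -0.267 − 0.0529 = -0.3199; denominator = 1 − 0.0529 = 0.9471
φ_{22} = -0.3199 / 0.9471 = -0.338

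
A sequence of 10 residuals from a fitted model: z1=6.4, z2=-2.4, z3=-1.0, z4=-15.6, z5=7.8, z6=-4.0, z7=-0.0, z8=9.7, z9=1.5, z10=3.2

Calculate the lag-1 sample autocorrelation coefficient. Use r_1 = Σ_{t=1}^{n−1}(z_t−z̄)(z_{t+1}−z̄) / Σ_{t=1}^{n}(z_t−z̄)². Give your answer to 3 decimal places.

-0.274

Mean z̄ = (6.4 − 2.4 − 1.0 − 15.6 + 7.8 − 4.0 − 0.0 + 9.7 + 1.5 + 3.2)/10 = 0.5600
Numerator Σ_{t=1}^{9}(z_t−z̄)(z_{t+1}−z̄) = -128.9636
Denominator Σ(z_t−z̄)² = 471.3640
r_1 = -128.9636 / 471.3640 = -0.274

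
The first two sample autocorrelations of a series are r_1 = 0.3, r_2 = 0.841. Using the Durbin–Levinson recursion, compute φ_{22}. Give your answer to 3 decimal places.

0.825

φ_{22} = (r_2 − r_1²) / (1 − r_1²)
r_1² = (0.3)² = 0.09
Numerator = 0.841 − 0.0900 = 0.7510; denominator = 1 − 0.0900 = 0.9100
φ_{22} = 0.7510 / 0.9100 = 0.825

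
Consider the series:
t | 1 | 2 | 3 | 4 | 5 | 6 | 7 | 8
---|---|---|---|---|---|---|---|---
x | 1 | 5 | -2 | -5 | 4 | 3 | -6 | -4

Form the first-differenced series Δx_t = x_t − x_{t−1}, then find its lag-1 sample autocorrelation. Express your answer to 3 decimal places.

First differences Δx: 4, -7, -3, 9, -1, -9, 2
Mean of differences = -0.7143
Numerator Σ(Δx_t−Δx̄)(Δx_{t+1}−Δx̄) = -60.3673
Denominator Σ(Δx_t−Δx̄)² = 237.4286
r_1(Δx) = -60.3673 / 237.4286 = -0.254

-0.254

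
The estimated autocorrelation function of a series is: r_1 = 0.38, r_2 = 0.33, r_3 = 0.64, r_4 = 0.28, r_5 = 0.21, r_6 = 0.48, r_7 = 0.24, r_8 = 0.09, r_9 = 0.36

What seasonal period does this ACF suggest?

3

The largest autocorrelation is r_3 = 0.64, with a weaker echo at lag 6 (0.48); the remaining lags stay at or below 0.38. The elevated value at lag 1 (0.38), dropping to 0.33 at lag 2, reflects decaying short-term dependence rather than seasonality.
The dominant spike at lag 3 indicates a seasonal period of 3.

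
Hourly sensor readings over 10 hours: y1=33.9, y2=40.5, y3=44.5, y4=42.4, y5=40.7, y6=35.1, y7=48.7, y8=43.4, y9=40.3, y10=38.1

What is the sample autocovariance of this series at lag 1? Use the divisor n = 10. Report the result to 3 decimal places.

Mean ȳ = (33.9 + 40.5 + 44.5 + 42.4 + 40.7 + 35.1 + 48.7 + 43.4 + 40.3 + 38.1)/10 = 40.7600
Σ_{t=1}^{9}(y_t−ȳ)(y_{t+1}−ȳ) = -16.7836
γ_1 = -16.7836 / 10 = -1.678

-1.678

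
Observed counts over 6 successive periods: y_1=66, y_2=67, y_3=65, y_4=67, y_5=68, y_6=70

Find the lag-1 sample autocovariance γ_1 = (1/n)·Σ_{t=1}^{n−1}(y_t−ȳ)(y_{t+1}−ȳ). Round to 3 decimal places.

0.523

Mean ȳ = (66 + 67 + 65 + 67 + 68 + 70)/6 = 67.1667
Deviations: -1.1667, -0.1667, -2.1667, -0.1667, 0.8333, 2.8333
Σ_{t=1}^{5}(y_t−ȳ)(y_{t+1}−ȳ) = 3.1389
γ_1 = 3.1389 / 6 = 0.523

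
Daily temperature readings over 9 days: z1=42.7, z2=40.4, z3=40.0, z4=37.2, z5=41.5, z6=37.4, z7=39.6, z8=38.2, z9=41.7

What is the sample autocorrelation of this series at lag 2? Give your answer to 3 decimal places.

0.293

Mean z̄ = (42.7 + 40.4 + 40.0 + 37.2 + 41.5 + 37.4 + 39.6 + 38.2 + 41.7)/9 = 39.8556
Numerator Σ_{t=1}^{7}(z_t−z̄)(z_{t+2}−z̄) = 8.8972
Denominator Σ(z_t−z̄)² = 30.4022
r_2 = 8.8972 / 30.4022 = 0.293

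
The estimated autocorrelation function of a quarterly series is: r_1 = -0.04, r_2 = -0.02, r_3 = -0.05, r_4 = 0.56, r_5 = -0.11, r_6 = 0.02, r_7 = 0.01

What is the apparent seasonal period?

The largest autocorrelation is r_4 = 0.56; the remaining lags stay at or below 0.02.
The dominant spike at lag 4 indicates a seasonal period of 4.

4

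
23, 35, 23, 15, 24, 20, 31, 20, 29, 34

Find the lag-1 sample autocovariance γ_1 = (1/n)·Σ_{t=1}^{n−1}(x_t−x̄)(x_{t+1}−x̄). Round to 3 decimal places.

Mean x̄ = (23 + 35 + 23 + 15 + 24 + 20 + 31 + 20 + 29 + 34)/10 = 25.4000
Σ_{t=1}^{9}(x_t−x̄)(x_{t+1}−x̄) = -47.9600
γ_1 = -47.9600 / 10 = -4.796

-4.796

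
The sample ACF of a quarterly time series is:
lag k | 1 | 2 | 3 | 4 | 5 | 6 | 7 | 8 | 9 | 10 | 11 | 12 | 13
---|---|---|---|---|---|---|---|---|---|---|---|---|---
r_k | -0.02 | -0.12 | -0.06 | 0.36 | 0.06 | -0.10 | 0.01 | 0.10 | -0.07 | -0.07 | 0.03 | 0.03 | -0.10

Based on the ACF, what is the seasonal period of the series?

The largest autocorrelation is r_4 = 0.36; the remaining lags stay at or below 0.10.
The dominant spike at lag 4 indicates a seasonal period of 4.

4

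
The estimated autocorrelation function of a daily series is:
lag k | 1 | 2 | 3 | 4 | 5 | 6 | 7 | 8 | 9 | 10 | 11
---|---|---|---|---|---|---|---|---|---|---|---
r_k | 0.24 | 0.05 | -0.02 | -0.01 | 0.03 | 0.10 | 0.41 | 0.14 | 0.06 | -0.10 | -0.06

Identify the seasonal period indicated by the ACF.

The largest autocorrelation is r_7 = 0.41; the remaining lags stay at or below 0.24. The elevated value at lag 1 (0.24), dropping to 0.05 at lag 2, reflects decaying short-term dependence rather than seasonality.
The dominant spike at lag 7 indicates a seasonal period of 7.

7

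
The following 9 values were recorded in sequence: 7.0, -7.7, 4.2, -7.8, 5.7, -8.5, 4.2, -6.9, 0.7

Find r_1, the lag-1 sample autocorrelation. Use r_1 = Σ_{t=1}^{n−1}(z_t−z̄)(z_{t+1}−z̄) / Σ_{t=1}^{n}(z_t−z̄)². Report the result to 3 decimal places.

Mean z̄ = (7.0 − 7.7 + 4.2 − 7.8 + 5.7 − 8.5 + 4.2 − 6.9 + 0.7)/9 = -1.0111
Numerator Σ_{t=1}^{8}(z_t−z̄)(z_{t+1}−z̄) = -299.4290
Denominator Σ(z_t−z̄)² = 348.0489
r_1 = -299.4290 / 348.0489 = -0.860

-0.860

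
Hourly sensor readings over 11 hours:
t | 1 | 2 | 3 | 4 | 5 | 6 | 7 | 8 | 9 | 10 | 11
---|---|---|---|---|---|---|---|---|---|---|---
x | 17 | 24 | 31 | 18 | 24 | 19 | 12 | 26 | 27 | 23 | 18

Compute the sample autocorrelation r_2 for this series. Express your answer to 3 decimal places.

Mean x̄ = (17 + 24 + 31 + 18 + 24 + 19 + 12 + 26 + 27 + 23 + 18)/11 = 21.7273
Numerator Σ_{t=1}^{9}(x_t−x̄)(x_{t+2}−x̄) = -120.3306
Denominator Σ(x_t−x̄)² = 296.1818
r_2 = -120.3306 / 296.1818 = -0.406

-0.406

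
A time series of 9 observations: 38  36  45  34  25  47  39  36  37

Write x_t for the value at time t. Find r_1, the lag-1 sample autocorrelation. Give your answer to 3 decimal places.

Mean x̄ = (38 + 36 + 45 + 34 + 25 + 47 + 39 + 36 + 37)/9 = 37.4444
Numerator Σ_{t=1}^{8}(x_t−x̄)(x_{t+1}−x̄) = -100.5309
Denominator Σ(x_t−x̄)² = 322.2222
r_1 = -100.5309 / 322.2222 = -0.312

-0.312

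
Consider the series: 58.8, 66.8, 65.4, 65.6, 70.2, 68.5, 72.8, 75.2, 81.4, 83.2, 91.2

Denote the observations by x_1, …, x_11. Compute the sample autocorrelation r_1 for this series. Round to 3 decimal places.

0.575

Mean x̄ = (58.8 + 66.8 + 65.4 + 65.6 + 70.2 + 68.5 + 72.8 + 75.2 + 81.4 + 83.2 + 91.2)/11 = 72.6455
Numerator Σ_{t=1}^{10}(x_t−x̄)(x_{t+1}−x̄) = 512.0534
Denominator Σ(x_t−x̄)² = 890.0273
r_1 = 512.0534 / 890.0273 = 0.575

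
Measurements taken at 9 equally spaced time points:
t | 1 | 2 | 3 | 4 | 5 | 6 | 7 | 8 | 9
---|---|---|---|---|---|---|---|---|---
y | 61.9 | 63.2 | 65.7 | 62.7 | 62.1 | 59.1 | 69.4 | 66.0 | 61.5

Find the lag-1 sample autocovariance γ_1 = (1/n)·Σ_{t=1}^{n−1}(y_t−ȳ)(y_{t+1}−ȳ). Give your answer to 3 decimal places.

Mean ȳ = (61.9 + 63.2 + 65.7 + 62.7 + 62.1 + 59.1 + 69.4 + 66.0 + 61.5)/9 = 63.5111
Σ_{t=1}^{8}(y_t−ȳ)(y_{t+1}−ȳ) = -10.9112
γ_1 = -10.9112 / 9 = -1.212

-1.212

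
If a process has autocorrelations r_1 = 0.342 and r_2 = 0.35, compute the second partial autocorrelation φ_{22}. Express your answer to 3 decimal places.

0.264

φ_{22} = (r_2 − r_1²) / (1 − r_1²)
r_1² = (0.342)² = 0.116964
Numerator = 0.35 − 0.1170 = 0.2330; denominator = 1 − 0.1170 = 0.8830
φ_{22} = 0.2330 / 0.8830 = 0.264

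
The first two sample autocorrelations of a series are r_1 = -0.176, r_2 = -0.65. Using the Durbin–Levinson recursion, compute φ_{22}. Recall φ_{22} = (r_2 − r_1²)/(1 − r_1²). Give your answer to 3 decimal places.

φ_{22} = (r_2 − r_1²) / (1 − r_1²)
r_1² = (-0.176)² = 0.030976
Numerator = -0.65 − 0.0310 = -0.6810; denominator = 1 − 0.0310 = 0.9690
φ_{22} = -0.6810 / 0.9690 = -0.703

-0.703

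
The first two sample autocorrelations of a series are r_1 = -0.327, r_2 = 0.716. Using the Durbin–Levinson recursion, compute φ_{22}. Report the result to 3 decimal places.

0.682

φ_{22} = (r_2 − r_1²) / (1 − r_1²)
r_1² = (-0.327)² = 0.106929
Numerator = 0.716 − 0.1069 = 0.6091; denominator = 1 − 0.1069 = 0.8931
φ_{22} = 0.6091 / 0.8931 = 0.682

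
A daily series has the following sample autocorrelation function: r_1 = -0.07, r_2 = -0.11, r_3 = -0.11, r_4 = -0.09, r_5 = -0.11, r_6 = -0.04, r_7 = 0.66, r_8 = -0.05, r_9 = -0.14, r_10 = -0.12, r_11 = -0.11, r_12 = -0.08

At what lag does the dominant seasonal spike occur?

7

The largest autocorrelation is r_7 = 0.66; the remaining lags stay at or below -0.04.
The dominant spike at lag 7 indicates a seasonal period of 7.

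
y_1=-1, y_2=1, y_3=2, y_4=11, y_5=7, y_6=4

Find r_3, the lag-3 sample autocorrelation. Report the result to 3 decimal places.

-0.458

Mean ȳ = (-1 + 1 + 2 + 11 + 7 + 4)/6 = 4.0000
Deviations from mean: -5.0000, -3.0000, -2.0000, 7.0000, 3.0000, 0.0000
Numerator Σ_{t=1}^{3}(y_t−ȳ)(y_{t+3}−ȳ) = -44.0000
Denominator Σ(y_t−ȳ)² = 96.0000
r_3 = -44.0000 / 96.0000 = -0.458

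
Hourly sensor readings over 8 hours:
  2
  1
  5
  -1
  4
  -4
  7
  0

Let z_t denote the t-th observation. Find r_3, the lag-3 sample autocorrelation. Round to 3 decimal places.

Mean z̄ = (2 + 1 + 5 − 1 + 4 − 4 + 7 + 0)/8 = 1.7500
Deviations from mean: 0.2500, -0.7500, 3.2500, -2.7500, 2.2500, -5.7500, 5.2500, -1.7500
Σ(z_t−z̄)(z_{t+3}−z̄) = (-0.6875) + (-1.6875) + (-18.6875) + (-14.4375) + (-3.9375) = -39.4375
Denominator Σ(z_t−z̄)² = 87.5000
r_3 = -39.4375 / 87.5000 = -0.451

-0.451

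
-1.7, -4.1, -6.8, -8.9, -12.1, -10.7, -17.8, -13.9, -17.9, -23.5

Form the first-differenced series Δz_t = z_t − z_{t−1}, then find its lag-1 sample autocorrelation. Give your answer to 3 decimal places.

First differences Δz: -2.4, -2.7, -2.1, -3.2, 1.4, -7.1, 3.9, -4.0, -5.6
Mean of differences = -2.4222
Numerator Σ(Δz_t−Δz̄)(Δz_{t+1}−Δz̄) = -55.7338
Denominator Σ(Δz_t−Δz̄)² = 89.8356
r_1(Δz) = -55.7338 / 89.8356 = -0.620

-0.620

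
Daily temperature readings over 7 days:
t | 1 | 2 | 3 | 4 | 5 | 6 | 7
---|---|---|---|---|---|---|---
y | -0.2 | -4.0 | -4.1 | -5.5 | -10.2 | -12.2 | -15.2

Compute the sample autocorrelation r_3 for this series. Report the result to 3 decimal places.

Mean ȳ = (-0.2 − 4.0 − 4.1 − 5.5 − 10.2 − 12.2 − 15.2)/7 = -7.3429
Σ(y_t−ȳ)(y_{t+3}−ȳ) = (13.1633) + (-9.5510) + (-15.7510) + (-14.4796) = -26.6184
Denominator Σ(y_t−ȳ)² = 169.5971
r_3 = -26.6184 / 169.5971 = -0.157

-0.157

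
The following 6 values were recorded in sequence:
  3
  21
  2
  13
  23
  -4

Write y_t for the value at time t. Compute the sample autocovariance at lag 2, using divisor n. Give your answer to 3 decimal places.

-9.815

Mean ȳ = (3 + 21 + 2 + 13 + 23 − 4)/6 = 9.6667
Deviations: -6.6667, 11.3333, -7.6667, 3.3333, 13.3333, -13.6667
Σ_{t=1}^{4}(y_t−ȳ)(y_{t+2}−ȳ) = -58.8889
γ_2 = -58.8889 / 6 = -9.815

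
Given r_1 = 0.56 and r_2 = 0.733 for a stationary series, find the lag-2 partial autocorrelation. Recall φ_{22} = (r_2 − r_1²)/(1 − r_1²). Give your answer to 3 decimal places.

0.611

φ_{22} = (r_2 − r_1²) / (1 − r_1²)
r_1² = (0.56)² = 0.3136
Numerator = 0.733 − 0.3136 = 0.4194; denominator = 1 − 0.3136 = 0.6864
φ_{22} = 0.4194 / 0.6864 = 0.611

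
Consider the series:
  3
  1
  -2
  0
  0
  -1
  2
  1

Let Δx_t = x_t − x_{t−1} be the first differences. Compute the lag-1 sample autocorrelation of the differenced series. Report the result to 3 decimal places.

First differences Δx: -2, -3, 2, 0, -1, 3, -1
Mean of differences = -0.2857
Numerator Σ(Δx_t−Δx̄)(Δx_{t+1}−Δx̄) = -5.7959
Denominator Σ(Δx_t−Δx̄)² = 27.4286
r_1(Δx) = -5.7959 / 27.4286 = -0.211

-0.211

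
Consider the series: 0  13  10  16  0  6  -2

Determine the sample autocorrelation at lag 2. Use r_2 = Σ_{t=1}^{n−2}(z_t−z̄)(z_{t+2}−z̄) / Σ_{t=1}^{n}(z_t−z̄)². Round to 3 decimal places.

Mean z̄ = (0 + 13 + 10 + 16 + 0 + 6 − 2)/7 = 6.1429
Deviations from mean: -6.1429, 6.8571, 3.8571, 9.8571, -6.1429, -0.1429, -8.1429
Numerator Σ_{t=1}^{5}(z_t−z̄)(z_{t+2}−z̄) = 68.8163
Denominator Σ(z_t−z̄)² = 300.8571
r_2 = 68.8163 / 300.8571 = 0.229

0.229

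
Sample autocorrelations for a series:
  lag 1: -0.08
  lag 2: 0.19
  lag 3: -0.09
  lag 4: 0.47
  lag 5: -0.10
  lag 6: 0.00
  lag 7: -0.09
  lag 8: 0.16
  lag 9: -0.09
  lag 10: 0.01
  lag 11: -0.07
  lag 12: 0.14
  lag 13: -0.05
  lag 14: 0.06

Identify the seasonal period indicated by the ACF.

The largest autocorrelation is r_4 = 0.47; the remaining lags stay at or below 0.19.
The dominant spike at lag 4 indicates a seasonal period of 4.

4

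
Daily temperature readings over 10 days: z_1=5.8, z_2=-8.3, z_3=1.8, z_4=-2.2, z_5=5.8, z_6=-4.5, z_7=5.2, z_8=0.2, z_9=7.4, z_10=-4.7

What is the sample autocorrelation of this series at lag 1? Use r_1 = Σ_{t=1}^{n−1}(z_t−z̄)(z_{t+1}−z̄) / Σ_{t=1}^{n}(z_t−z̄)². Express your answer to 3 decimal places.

Mean z̄ = (5.8 − 8.3 + 1.8 − 2.2 + 5.8 − 4.5 + 5.2 + 0.2 + 7.4 − 4.7)/10 = 0.6500
Numerator Σ_{t=1}^{9}(z_t−z̄)(z_{t+1}−z̄) = -165.4925
Denominator Σ(z_t−z̄)² = 264.2050
r_1 = -165.4925 / 264.2050 = -0.626

-0.626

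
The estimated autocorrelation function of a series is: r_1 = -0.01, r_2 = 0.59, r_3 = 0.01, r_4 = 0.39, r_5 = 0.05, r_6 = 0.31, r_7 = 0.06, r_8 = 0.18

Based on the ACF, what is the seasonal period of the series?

2

The largest autocorrelation is r_2 = 0.59, with weaker echoes at lags 4 (0.39), 6 (0.31) and 8 (0.18); the remaining lags stay at or below 0.06.
The dominant spike at lag 2 indicates a seasonal period of 2.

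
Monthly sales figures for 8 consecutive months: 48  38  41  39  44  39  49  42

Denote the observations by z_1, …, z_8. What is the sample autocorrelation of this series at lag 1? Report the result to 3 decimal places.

Mean z̄ = (48 + 38 + 41 + 39 + 44 + 39 + 49 + 42)/8 = 42.5000
Deviations from mean: 5.5000, -4.5000, -1.5000, -3.5000, 1.5000, -3.5000, 6.5000, -0.5000
Σ(z_t−z̄)(z_{t+1}−z̄) = (-24.7500) + (6.7500) + (5.2500) + (-5.2500) + (-5.2500) + (-22.7500) + (-3.2500) = -49.2500
Denominator Σ(z_t−z̄)² = 122.0000
r_1 = -49.2500 / 122.0000 = -0.404

-0.404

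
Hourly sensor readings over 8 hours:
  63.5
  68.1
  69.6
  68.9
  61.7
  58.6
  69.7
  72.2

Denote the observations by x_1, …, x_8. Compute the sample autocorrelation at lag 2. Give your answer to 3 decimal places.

-0.641

Mean x̄ = (63.5 + 68.1 + 69.6 + 68.9 + 61.7 + 58.6 + 69.7 + 72.2)/8 = 66.5375
Σ(x_t−x̄)(x_{t+2}−x̄) = (-9.3023) + (3.6914) + (-14.8148) + (-18.7523) + (-15.2986) + (-44.9461) = -99.4228
Denominator Σ(x_t−x̄)² = 155.0988
r_2 = -99.4228 / 155.0988 = -0.641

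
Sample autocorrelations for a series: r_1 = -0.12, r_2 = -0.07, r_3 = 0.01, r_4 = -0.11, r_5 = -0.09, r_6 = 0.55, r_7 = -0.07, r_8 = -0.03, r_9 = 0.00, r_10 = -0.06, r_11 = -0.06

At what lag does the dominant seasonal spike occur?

The largest autocorrelation is r_6 = 0.55; the remaining lags stay at or below 0.01.
The dominant spike at lag 6 indicates a seasonal period of 6.

6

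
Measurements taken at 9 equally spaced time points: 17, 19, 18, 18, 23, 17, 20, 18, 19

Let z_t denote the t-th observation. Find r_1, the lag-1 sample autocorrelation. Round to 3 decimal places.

-0.510

Mean z̄ = (17 + 19 + 18 + 18 + 23 + 17 + 20 + 18 + 19)/9 = 18.7778
Numerator Σ_{t=1}^{8}(z_t−z̄)(z_{t+1}−z̄) = -14.0494
Denominator Σ(z_t−z̄)² = 27.5556
r_1 = -14.0494 / 27.5556 = -0.510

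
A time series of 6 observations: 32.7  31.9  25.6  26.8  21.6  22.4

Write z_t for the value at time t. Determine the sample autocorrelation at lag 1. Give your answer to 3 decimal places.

Mean z̄ = (32.7 + 31.9 + 25.6 + 26.8 + 21.6 + 22.4)/6 = 26.8333
Deviations from mean: 5.8667, 5.0667, -1.2333, -0.0333, -5.2333, -4.4333
Σ(z_t−z̄)(z_{t+1}−z̄) = (29.7244) + (-6.2489) + (0.0411) + (0.1744) + (23.2011) = 46.8922
Denominator Σ(z_t−z̄)² = 108.6533
r_1 = 46.8922 / 108.6533 = 0.432

0.432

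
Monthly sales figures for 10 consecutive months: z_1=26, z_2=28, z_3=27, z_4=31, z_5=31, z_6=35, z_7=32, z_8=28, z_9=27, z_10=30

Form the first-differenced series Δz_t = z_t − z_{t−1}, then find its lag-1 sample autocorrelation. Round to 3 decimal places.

-0.068

First differences Δz: 2, -1, 4, 0, 4, -3, -4, -1, 3
Mean of differences = 0.4444
Numerator Σ(Δz_t−Δz̄)(Δz_{t+1}−Δz̄) = -4.7531
Denominator Σ(Δz_t−Δz̄)² = 70.2222
r_1(Δz) = -4.7531 / 70.2222 = -0.068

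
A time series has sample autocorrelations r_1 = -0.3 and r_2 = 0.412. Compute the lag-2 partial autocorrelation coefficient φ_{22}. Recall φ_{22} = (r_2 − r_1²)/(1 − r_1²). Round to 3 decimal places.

φ_{22} = (r_2 − r_1²) / (1 − r_1²)
r_1² = (-0.3)² = 0.09
Numerator = 0.412 − 0.0900 = 0.3220; denominator = 1 − 0.0900 = 0.9100
φ_{22} = 0.3220 / 0.9100 = 0.354

0.354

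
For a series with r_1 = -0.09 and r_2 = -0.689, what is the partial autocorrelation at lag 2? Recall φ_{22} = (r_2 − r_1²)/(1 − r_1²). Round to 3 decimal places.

φ_{22} = (r_2 − r_1²) / (1 − r_1²)
r_1² = (-0.09)² = 0.0081
Numerator = -0.689 − 0.0081 = -0.6971; denominator = 1 − 0.0081 = 0.9919
φ_{22} = -0.6971 / 0.9919 = -0.703

-0.703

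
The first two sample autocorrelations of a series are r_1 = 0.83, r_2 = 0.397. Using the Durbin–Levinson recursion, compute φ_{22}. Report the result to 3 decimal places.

-0.938

φ_{22} = (r_2 − r_1²) / (1 − r_1²)
r_1² = (0.83)² = 0.6889
Numerator = 0.397 − 0.6889 = -0.2919; denominator = 1 − 0.6889 = 0.3111
φ_{22} = -0.2919 / 0.3111 = -0.938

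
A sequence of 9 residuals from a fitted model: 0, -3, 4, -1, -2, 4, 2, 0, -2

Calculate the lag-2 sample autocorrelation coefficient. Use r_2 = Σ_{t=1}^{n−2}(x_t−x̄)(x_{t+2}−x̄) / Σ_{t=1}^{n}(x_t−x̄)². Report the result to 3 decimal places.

-0.348

Mean x̄ = (0 − 3 + 4 − 1 − 2 + 4 + 2 + 0 − 2)/9 = 0.2222
Σ(x_t−x̄)(x_{t+2}−x̄) = (-0.8395) + (3.9383) + (-8.3951) + (-4.6173) + (-3.9506) + (-0.8395) + (-3.9506) = -18.6543
Denominator Σ(x_t−x̄)² = 53.5556
r_2 = -18.6543 / 53.5556 = -0.348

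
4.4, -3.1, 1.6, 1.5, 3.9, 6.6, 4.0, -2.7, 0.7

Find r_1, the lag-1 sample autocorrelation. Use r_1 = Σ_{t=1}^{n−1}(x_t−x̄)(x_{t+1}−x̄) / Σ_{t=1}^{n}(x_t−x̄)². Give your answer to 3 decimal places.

0.040

Mean x̄ = (4.4 − 3.1 + 1.6 + 1.5 + 3.9 + 6.6 + 4.0 − 2.7 + 0.7)/9 = 1.8778
Numerator Σ_{t=1}^{8}(x_t−x̄)(x_{t+1}−x̄) = 3.4162
Denominator Σ(x_t−x̄)² = 84.5956
r_1 = 3.4162 / 84.5956 = 0.040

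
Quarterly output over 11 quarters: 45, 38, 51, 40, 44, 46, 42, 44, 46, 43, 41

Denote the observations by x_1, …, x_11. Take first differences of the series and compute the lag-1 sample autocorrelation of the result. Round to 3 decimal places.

First differences Δx: -7, 13, -11, 4, 2, -4, 2, 2, -3, -2
Mean of differences = -0.4000
Numerator Σ(Δx_t−Δx̄)(Δx_{t+1}−Δx̄) = -280.1600
Denominator Σ(Δx_t−Δx̄)² = 394.4000
r_1(Δx) = -280.1600 / 394.4000 = -0.710

-0.710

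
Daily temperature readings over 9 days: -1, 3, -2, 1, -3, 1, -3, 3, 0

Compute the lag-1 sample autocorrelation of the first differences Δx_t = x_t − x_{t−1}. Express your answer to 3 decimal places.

-0.847

First differences Δx: 4, -5, 3, -4, 4, -4, 6, -3
Mean of differences = 0.1250
Numerator Σ(Δx_t−Δx̄)(Δx_{t+1}−Δx̄) = -121.0156
Denominator Σ(Δx_t−Δx̄)² = 142.8750
r_1(Δx) = -121.0156 / 142.8750 = -0.847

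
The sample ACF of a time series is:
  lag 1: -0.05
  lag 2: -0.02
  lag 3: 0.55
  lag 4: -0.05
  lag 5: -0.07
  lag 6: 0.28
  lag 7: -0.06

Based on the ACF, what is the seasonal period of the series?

The largest autocorrelation is r_3 = 0.55, with a weaker echo at lag 6 (0.28); the remaining lags stay at or below -0.02.
The dominant spike at lag 3 indicates a seasonal period of 3.

3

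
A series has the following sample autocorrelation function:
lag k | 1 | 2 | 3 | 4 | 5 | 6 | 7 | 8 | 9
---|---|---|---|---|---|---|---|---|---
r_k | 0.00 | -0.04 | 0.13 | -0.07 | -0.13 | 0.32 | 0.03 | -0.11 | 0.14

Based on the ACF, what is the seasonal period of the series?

6

The largest autocorrelation is r_6 = 0.32; the remaining lags stay at or below 0.14.
The dominant spike at lag 6 indicates a seasonal period of 6.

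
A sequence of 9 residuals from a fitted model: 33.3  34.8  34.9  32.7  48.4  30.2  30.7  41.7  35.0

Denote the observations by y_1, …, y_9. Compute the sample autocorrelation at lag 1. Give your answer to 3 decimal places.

Mean ȳ = (33.3 + 34.8 + 34.9 + 32.7 + 48.4 + 30.2 + 30.7 + 41.7 + 35.0)/9 = 35.7444
Numerator Σ_{t=1}^{8}(y_t−ȳ)(y_{t+1}−ȳ) = -109.5275
Denominator Σ(y_t−ȳ)² = 269.2222
r_1 = -109.5275 / 269.2222 = -0.407

-0.407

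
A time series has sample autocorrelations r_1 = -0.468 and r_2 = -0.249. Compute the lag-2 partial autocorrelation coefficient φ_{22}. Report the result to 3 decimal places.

φ_{22} = (r_2 − r_1²) / (1 − r_1²)
r_1² = (-0.468)² = 0.219024
Numerator = -0.249 − 0.2190 = -0.4680; denominator = 1 − 0.2190 = 0.7810
φ_{22} = -0.4680 / 0.7810 = -0.599

-0.599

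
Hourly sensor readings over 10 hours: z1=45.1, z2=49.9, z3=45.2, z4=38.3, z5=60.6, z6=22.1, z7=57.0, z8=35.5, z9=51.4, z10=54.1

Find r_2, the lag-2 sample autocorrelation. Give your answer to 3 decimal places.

Mean z̄ = (45.1 + 49.9 + 45.2 + 38.3 + 60.6 + 22.1 + 57.0 + 35.5 + 51.4 + 54.1)/10 = 45.9200
Numerator Σ_{t=1}^{8}(z_t−z̄)(z_{t+2}−z̄) = 527.5432
Denominator Σ(z_t−z̄)² = 1186.2760
r_2 = 527.5432 / 1186.2760 = 0.445

0.445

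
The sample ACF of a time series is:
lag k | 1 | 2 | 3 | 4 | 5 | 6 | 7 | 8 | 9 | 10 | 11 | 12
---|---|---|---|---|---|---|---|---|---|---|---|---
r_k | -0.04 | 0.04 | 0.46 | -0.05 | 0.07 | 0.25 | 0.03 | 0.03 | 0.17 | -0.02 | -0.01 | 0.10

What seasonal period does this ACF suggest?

3

The largest autocorrelation is r_3 = 0.46, with weaker echoes at lags 6 (0.25) and 9 (0.17); the remaining lags stay at or below 0.10.
The dominant spike at lag 3 indicates a seasonal period of 3.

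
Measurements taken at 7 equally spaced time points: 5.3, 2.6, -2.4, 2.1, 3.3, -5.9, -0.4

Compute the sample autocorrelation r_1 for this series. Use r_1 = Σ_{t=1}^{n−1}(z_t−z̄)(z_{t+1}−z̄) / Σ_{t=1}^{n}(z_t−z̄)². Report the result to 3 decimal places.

-0.090

Mean z̄ = (5.3 + 2.6 − 2.4 + 2.1 + 3.3 − 5.9 − 0.4)/7 = 0.6571
Deviations from mean: 4.6429, 1.9429, -3.0571, 1.4429, 2.6429, -6.5571, -1.0571
Σ(z_t−z̄)(z_{t+1}−z̄) = (9.0204) + (-5.9396) + (-4.4110) + (3.8133) + (-17.3296) + (6.9318) = -7.9147
Denominator Σ(z_t−z̄)² = 87.8571
r_1 = -7.9147 / 87.8571 = -0.090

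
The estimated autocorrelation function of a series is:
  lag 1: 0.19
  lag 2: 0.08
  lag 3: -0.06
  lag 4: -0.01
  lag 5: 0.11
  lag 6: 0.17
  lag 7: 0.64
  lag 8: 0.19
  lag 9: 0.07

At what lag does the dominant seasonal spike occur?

The largest autocorrelation is r_7 = 0.64; the remaining lags stay at or below 0.19.
The dominant spike at lag 7 indicates a seasonal period of 7.

7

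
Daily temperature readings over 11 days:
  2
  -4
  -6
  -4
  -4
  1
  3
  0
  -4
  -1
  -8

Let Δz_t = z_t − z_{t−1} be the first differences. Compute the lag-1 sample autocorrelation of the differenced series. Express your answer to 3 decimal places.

-0.048

First differences Δz: -6, -2, 2, 0, 5, 2, -3, -4, 3, -7
Mean of differences = -1.0000
Numerator Σ(Δz_t−Δz̄)(Δz_{t+1}−Δz̄) = -7.0000
Denominator Σ(Δz_t−Δz̄)² = 146.0000
r_1(Δz) = -7.0000 / 146.0000 = -0.048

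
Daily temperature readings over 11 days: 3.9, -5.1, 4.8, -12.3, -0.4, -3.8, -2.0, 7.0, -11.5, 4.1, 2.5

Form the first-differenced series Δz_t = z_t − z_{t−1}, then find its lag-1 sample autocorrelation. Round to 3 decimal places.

First differences Δz: -9.0, 9.9, -17.1, 11.9, -3.4, 1.8, 9.0, -18.5, 15.6, -1.6
Mean of differences = -0.1400
Numerator Σ(Δz_t−Δz̄)(Δz_{t+1}−Δz̄) = -971.0516
Denominator Σ(Δz_t−Δz̄)² = 1296.8040
r_1(Δz) = -971.0516 / 1296.8040 = -0.749

-0.749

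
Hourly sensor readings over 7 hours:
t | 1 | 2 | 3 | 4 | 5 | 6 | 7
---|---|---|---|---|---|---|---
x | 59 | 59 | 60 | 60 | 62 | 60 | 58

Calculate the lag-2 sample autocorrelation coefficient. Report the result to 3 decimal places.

-0.381

Mean x̄ = (59 + 59 + 60 + 60 + 62 + 60 + 58)/7 = 59.7143
Deviations from mean: -0.7143, -0.7143, 0.2857, 0.2857, 2.2857, 0.2857, -1.7143
Σ(x_t−x̄)(x_{t+2}−x̄) = (-0.2041) + (-0.2041) + (0.6531) + (0.0816) + (-3.9184) = -3.5918
Denominator Σ(x_t−x̄)² = 9.4286
r_2 = -3.5918 / 9.4286 = -0.381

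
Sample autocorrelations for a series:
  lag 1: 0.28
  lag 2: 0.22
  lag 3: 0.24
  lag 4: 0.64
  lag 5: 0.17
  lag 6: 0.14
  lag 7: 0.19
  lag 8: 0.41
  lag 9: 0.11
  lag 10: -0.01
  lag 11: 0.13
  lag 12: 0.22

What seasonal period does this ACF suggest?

The largest autocorrelation is r_4 = 0.64, with a weaker echo at lag 8 (0.41); the remaining lags stay at or below 0.28. The elevated value at lag 1 (0.28), dropping to 0.22 at lag 2, reflects decaying short-term dependence rather than seasonality.
The dominant spike at lag 4 indicates a seasonal period of 4.

4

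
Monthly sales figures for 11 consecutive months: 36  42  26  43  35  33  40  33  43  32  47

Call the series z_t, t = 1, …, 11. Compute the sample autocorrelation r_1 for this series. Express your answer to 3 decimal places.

-0.661

Mean z̄ = (36 + 42 + 26 + 43 + 35 + 33 + 40 + 33 + 43 + 32 + 47)/11 = 37.2727
Numerator Σ_{t=1}^{10}(z_t−z̄)(z_{t+1}−z̄) = -256.4380
Denominator Σ(z_t−z̄)² = 388.1818
r_1 = -256.4380 / 388.1818 = -0.661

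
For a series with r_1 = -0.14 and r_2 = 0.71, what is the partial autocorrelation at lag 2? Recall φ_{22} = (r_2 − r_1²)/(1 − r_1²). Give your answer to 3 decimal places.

0.704

φ_{22} = (r_2 − r_1²) / (1 − r_1²)
r_1² = (-0.14)² = 0.0196
Numerator = 0.71 − 0.0196 = 0.6904; denominator = 1 − 0.0196 = 0.9804
φ_{22} = 0.6904 / 0.9804 = 0.704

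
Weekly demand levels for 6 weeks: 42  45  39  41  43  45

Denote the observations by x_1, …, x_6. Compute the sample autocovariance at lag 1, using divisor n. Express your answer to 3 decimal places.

Mean x̄ = (42 + 45 + 39 + 41 + 43 + 45)/6 = 42.5000
Deviations: -0.5000, 2.5000, -3.5000, -1.5000, 0.5000, 2.5000
Σ_{t=1}^{5}(x_t−x̄)(x_{t+1}−x̄) = -4.2500
γ_1 = -4.2500 / 6 = -0.708

-0.708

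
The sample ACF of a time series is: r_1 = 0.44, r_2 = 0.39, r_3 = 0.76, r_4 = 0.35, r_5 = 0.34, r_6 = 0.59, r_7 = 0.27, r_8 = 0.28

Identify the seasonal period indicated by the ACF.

The largest autocorrelation is r_3 = 0.76, with a weaker echo at lag 6 (0.59); the remaining lags stay at or below 0.44. The elevated value at lag 1 (0.44), dropping to 0.39 at lag 2, reflects decaying short-term dependence rather than seasonality.
The dominant spike at lag 3 indicates a seasonal period of 3.

3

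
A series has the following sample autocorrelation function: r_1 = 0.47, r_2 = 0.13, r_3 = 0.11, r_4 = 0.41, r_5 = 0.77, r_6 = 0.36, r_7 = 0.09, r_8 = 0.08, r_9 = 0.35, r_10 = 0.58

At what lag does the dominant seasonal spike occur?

5

The largest autocorrelation is r_5 = 0.77, with a weaker echo at lag 10 (0.58); the remaining lags stay at or below 0.47. The elevated value at lag 1 (0.47), dropping to 0.13 at lag 2, reflects decaying short-term dependence rather than seasonality.
The dominant spike at lag 5 indicates a seasonal period of 5.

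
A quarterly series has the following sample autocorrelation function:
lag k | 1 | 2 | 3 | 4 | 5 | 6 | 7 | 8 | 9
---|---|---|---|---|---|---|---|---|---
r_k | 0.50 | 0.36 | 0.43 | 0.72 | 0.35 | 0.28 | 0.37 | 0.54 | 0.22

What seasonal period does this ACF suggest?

4

The largest autocorrelation is r_4 = 0.72, with a weaker echo at lag 8 (0.54); the remaining lags stay at or below 0.50. The elevated value at lag 1 (0.50), dropping to 0.36 at lag 2, reflects decaying short-term dependence rather than seasonality.
The dominant spike at lag 4 indicates a seasonal period of 4.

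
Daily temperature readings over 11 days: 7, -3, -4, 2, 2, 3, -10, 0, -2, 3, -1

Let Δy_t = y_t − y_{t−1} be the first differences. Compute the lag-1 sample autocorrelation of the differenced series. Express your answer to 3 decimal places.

First differences Δy: -10, -1, 6, 0, 1, -13, 10, -2, 5, -4
Mean of differences = -0.8000
Numerator Σ(Δy_t−Δȳ)(Δy_{t+1}−Δȳ) = -184.8400
Denominator Σ(Δy_t−Δȳ)² = 445.6000
r_1(Δy) = -184.8400 / 445.6000 = -0.415

-0.415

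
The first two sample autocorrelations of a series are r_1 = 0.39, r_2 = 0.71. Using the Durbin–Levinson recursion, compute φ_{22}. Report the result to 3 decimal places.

φ_{22} = (r_2 − r_1²) / (1 − r_1²)
r_1² = (0.39)² = 0.1521
Numerator = 0.71 − 0.1521 = 0.5579; denominator = 1 − 0.1521 = 0.8479
φ_{22} = 0.5579 / 0.8479 = 0.658

0.658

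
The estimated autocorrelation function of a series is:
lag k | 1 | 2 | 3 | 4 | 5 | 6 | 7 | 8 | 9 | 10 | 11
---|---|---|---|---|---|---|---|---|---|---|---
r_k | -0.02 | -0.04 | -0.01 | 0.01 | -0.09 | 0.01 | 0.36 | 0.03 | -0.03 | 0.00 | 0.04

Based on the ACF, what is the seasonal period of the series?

7

The largest autocorrelation is r_7 = 0.36; the remaining lags stay at or below 0.04.
The dominant spike at lag 7 indicates a seasonal period of 7.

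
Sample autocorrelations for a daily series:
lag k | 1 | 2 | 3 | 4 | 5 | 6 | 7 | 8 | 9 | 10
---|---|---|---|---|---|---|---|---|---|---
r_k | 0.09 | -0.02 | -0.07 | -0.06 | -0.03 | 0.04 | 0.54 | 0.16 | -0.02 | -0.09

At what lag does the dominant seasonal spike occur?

The largest autocorrelation is r_7 = 0.54; the remaining lags stay at or below 0.16.
The dominant spike at lag 7 indicates a seasonal period of 7.

7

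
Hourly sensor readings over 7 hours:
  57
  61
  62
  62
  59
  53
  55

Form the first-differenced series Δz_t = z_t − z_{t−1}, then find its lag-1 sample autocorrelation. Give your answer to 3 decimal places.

First differences Δz: 4, 1, 0, -3, -6, 2
Mean of differences = -0.3333
Numerator Σ(Δz_t−Δz̄)(Δz_{t+1}−Δz̄) = 7.2222
Denominator Σ(Δz_t−Δz̄)² = 65.3333
r_1(Δz) = 7.2222 / 65.3333 = 0.111

0.111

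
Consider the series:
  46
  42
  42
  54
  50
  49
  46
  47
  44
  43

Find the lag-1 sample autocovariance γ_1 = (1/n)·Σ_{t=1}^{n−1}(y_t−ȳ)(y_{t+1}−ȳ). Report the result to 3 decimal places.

Mean ȳ = (46 + 42 + 42 + 54 + 50 + 49 + 46 + 47 + 44 + 43)/10 = 46.3000
Σ_{t=1}^{9}(y_t−ȳ)(y_{t+1}−ȳ) = 30.1100
γ_1 = 30.1100 / 10 = 3.011

3.011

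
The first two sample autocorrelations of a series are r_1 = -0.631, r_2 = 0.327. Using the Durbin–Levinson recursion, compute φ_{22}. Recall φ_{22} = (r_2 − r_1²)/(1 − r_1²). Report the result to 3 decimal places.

φ_{22} = (r_2 − r_1²) / (1 − r_1²)
r_1² = (-0.631)² = 0.398161
Numerator = 0.327 − 0.3982 = -0.0712; denominator = 1 − 0.3982 = 0.6018
φ_{22} = -0.0712 / 0.6018 = -0.118

-0.118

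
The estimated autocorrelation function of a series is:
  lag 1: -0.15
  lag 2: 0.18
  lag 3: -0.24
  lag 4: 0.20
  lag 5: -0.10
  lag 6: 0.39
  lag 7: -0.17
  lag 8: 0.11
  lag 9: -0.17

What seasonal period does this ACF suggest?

6

The largest autocorrelation is r_6 = 0.39; the remaining lags stay at or below 0.20.
The dominant spike at lag 6 indicates a seasonal period of 6.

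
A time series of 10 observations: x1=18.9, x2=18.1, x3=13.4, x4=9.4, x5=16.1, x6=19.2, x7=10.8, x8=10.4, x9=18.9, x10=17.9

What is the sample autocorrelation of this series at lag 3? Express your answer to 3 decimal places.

Mean x̄ = (18.9 + 18.1 + 13.4 + 9.4 + 16.1 + 19.2 + 10.8 + 10.4 + 18.9 + 17.9)/10 = 15.3100
Σ(x_t−x̄)(x_{t+3}−x̄) = (-21.2169) + (2.2041) + (-7.4299) + (26.6541) + (-3.8789) + (13.9651) + (-11.6809) = -1.3833
Denominator Σ(x_t−x̄)² = 139.0490
r_3 = -1.3833 / 139.0490 = -0.010

-0.010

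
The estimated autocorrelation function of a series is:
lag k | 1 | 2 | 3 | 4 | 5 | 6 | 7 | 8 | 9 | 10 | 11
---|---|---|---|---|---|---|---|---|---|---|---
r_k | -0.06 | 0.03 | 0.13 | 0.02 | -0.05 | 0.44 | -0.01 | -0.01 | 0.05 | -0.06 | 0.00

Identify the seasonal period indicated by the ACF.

The largest autocorrelation is r_6 = 0.44; the remaining lags stay at or below 0.13.
The dominant spike at lag 6 indicates a seasonal period of 6.

6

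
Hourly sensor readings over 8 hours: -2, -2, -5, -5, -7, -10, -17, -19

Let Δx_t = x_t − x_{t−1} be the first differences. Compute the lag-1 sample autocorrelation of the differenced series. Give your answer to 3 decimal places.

First differences Δx: 0, -3, 0, -2, -3, -7, -2
Mean of differences = -2.4286
Numerator Σ(Δx_t−Δx̄)(Δx_{t+1}−Δx̄) = -1.3265
Denominator Σ(Δx_t−Δx̄)² = 33.7143
r_1(Δx) = -1.3265 / 33.7143 = -0.039

-0.039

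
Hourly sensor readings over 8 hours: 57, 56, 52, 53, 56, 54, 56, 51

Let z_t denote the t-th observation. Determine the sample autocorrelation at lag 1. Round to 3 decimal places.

Mean z̄ = (57 + 56 + 52 + 53 + 56 + 54 + 56 + 51)/8 = 54.3750
Deviations from mean: 2.6250, 1.6250, -2.3750, -1.3750, 1.6250, -0.3750, 1.6250, -3.3750
Numerator Σ_{t=1}^{7}(z_t−z̄)(z_{t+1}−z̄) = -5.2656
Denominator Σ(z_t−z̄)² = 33.8750
r_1 = -5.2656 / 33.8750 = -0.155

-0.155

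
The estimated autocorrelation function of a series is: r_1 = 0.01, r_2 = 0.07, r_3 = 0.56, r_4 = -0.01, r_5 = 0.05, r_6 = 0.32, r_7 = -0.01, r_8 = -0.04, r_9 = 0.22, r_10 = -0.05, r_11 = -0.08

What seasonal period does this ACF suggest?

3

The largest autocorrelation is r_3 = 0.56, with weaker echoes at lags 6 (0.32) and 9 (0.22); the remaining lags stay at or below 0.07.
The dominant spike at lag 3 indicates a seasonal period of 3.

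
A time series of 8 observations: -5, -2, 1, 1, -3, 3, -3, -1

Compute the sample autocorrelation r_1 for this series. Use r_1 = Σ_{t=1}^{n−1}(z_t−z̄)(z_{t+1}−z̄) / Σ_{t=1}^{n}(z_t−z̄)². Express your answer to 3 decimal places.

-0.279

Mean z̄ = (-5 − 2 + 1 + 1 − 3 + 3 − 3 − 1)/8 = -1.1250
Σ(z_t−z̄)(z_{t+1}−z̄) = (3.3906) + (-1.8594) + (4.5156) + (-3.9844) + (-7.7344) + (-7.7344) + (-0.2344) = -13.6406
Denominator Σ(z_t−z̄)² = 48.8750
r_1 = -13.6406 / 48.8750 = -0.279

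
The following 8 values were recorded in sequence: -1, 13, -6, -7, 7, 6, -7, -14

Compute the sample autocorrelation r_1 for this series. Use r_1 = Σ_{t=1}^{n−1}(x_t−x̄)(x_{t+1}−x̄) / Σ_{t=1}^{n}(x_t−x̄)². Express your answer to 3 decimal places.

Mean x̄ = (-1 + 13 − 6 − 7 + 7 + 6 − 7 − 14)/8 = -1.1250
Deviations from mean: 0.1250, 14.1250, -4.8750, -5.8750, 8.1250, 7.1250, -5.8750, -12.8750
Numerator Σ_{t=1}^{7}(x_t−x̄)(x_{t+1}−x̄) = 5.4844
Denominator Σ(x_t−x̄)² = 574.8750
r_1 = 5.4844 / 574.8750 = 0.010

0.010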